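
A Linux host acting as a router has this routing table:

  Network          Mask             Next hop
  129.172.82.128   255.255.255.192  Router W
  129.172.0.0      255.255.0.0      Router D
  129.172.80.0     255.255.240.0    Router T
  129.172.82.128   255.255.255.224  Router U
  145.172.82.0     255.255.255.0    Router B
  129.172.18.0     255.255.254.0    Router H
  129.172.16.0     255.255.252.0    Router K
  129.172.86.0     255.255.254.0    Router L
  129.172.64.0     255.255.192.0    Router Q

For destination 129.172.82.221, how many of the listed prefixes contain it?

Prefixes containing 129.172.82.221:
  129.172.0.0/16 (129.172.0.0 - 129.172.255.255)
  129.172.64.0/18 (129.172.64.0 - 129.172.127.255)
  129.172.80.0/20 (129.172.80.0 - 129.172.95.255)
Total matching entries: 3.

3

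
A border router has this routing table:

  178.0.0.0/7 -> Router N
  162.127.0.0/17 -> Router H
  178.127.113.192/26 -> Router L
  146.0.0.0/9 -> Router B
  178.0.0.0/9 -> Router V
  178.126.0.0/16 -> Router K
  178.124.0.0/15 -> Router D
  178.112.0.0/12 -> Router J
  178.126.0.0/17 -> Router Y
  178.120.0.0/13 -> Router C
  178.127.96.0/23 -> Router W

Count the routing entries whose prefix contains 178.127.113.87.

Prefixes containing 178.127.113.87:
  178.0.0.0/7 (178.0.0.0 - 179.255.255.255)
  178.0.0.0/9 (178.0.0.0 - 178.127.255.255)
  178.112.0.0/12 (178.112.0.0 - 178.127.255.255)
  178.120.0.0/13 (178.120.0.0 - 178.127.255.255)
Total matching entries: 4.

4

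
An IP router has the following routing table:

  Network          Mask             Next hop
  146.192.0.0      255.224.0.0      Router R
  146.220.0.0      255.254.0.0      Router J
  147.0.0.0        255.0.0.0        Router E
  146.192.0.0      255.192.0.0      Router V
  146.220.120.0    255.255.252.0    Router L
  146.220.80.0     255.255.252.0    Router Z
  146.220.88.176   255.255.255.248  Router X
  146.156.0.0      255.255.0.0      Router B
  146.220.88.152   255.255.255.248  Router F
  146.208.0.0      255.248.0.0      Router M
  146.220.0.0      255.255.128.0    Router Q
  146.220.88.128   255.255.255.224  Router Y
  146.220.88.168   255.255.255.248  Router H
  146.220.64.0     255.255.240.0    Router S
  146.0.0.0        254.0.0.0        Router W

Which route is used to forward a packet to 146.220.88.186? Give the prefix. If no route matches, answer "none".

Entries matching 146.220.88.186:
  146.0.0.0/7 (146.0.0.0 - 147.255.255.255)
  146.192.0.0/10 (146.192.0.0 - 146.255.255.255)
  146.192.0.0/11 (146.192.0.0 - 146.223.255.255)
  146.220.0.0/15 (146.220.0.0 - 146.221.255.255)
  146.220.0.0/17 (146.220.0.0 - 146.220.127.255)
Most specific is 146.220.0.0/17.

146.220.0.0/17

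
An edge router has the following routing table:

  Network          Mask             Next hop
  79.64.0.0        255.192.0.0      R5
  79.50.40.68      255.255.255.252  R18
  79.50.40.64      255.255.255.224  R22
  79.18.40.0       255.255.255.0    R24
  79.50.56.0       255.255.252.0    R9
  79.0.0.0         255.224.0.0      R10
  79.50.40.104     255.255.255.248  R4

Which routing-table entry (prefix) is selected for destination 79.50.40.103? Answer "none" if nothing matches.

79.50.40.103 is outside every listed prefix and there is no default route.

none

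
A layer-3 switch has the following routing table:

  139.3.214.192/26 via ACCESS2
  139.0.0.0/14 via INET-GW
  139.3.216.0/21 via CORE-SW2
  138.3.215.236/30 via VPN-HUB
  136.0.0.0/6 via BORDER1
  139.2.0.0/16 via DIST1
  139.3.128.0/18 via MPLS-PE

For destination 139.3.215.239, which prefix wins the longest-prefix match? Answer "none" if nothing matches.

Entries matching 139.3.215.239:
  136.0.0.0/6 (136.0.0.0 - 139.255.255.255)
  139.0.0.0/14 (139.0.0.0 - 139.3.255.255)
Most specific is 139.0.0.0/14.

139.0.0.0/14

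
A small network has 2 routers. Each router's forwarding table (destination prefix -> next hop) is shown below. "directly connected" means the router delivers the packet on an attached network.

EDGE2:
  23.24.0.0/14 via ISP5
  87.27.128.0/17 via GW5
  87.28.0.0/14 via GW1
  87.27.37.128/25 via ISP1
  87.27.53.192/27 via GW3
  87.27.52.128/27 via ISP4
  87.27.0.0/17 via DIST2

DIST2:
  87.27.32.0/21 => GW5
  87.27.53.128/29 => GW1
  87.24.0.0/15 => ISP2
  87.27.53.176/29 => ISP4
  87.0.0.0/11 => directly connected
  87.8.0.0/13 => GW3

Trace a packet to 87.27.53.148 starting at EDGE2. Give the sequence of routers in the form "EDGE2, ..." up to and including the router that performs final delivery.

At EDGE2: longest match for 87.27.53.148 is 87.27.0.0/17 -> DIST2
At DIST2: longest match for 87.27.53.148 is 87.0.0.0/11 -> directly connected

EDGE2, DIST2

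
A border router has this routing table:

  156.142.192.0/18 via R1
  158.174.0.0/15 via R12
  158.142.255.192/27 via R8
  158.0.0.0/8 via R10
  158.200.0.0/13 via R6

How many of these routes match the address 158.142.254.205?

1

Prefixes containing 158.142.254.205:
  158.0.0.0/8 (158.0.0.0 - 158.255.255.255)
Total matching entries: 1.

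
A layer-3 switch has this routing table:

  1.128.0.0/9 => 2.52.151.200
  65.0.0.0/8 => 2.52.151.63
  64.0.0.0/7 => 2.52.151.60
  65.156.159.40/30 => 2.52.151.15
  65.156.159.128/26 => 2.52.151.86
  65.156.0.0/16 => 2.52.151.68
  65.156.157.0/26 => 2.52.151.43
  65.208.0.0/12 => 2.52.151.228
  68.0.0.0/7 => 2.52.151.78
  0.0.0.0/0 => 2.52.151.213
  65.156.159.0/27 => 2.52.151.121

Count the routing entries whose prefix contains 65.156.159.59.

Prefixes containing 65.156.159.59:
  0.0.0.0/0 (default, matches everything)
  64.0.0.0/7 (64.0.0.0 - 65.255.255.255)
  65.0.0.0/8 (65.0.0.0 - 65.255.255.255)
  65.156.0.0/16 (65.156.0.0 - 65.156.255.255)
Total matching entries: 4.

4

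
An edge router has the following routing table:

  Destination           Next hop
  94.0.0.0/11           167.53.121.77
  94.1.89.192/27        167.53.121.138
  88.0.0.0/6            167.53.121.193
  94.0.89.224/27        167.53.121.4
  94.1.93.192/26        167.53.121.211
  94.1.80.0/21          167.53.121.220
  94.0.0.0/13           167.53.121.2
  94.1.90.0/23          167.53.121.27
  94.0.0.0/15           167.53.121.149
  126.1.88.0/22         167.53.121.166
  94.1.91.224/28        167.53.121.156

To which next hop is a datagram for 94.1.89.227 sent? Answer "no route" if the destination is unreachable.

167.53.121.149

Routes whose prefix contains 94.1.89.227:
  94.0.0.0/11 (94.0.0.0 - 94.31.255.255) -> 167.53.121.77
  94.0.0.0/13 (94.0.0.0 - 94.7.255.255) -> 167.53.121.2
  94.0.0.0/15 (94.0.0.0 - 94.1.255.255) -> 167.53.121.149
More-specific entries that do NOT match:
  94.1.91.224/28 (94.1.91.224 - 94.1.91.239) does not contain 94.1.89.227
  94.1.89.192/27 (94.1.89.192 - 94.1.89.223) does not contain 94.1.89.227
  94.0.89.224/27 (94.0.89.224 - 94.0.89.255) does not contain 94.1.89.227
  94.1.93.192/26 (94.1.93.192 - 94.1.93.255) does not contain 94.1.89.227
  94.1.90.0/23 (94.1.90.0 - 94.1.91.255) does not contain 94.1.89.227
  126.1.88.0/22 (126.1.88.0 - 126.1.91.255) does not contain 94.1.89.227
  94.1.80.0/21 (94.1.80.0 - 94.1.87.255) does not contain 94.1.89.227
Longest matching prefix is /15 -> next hop 167.53.121.149.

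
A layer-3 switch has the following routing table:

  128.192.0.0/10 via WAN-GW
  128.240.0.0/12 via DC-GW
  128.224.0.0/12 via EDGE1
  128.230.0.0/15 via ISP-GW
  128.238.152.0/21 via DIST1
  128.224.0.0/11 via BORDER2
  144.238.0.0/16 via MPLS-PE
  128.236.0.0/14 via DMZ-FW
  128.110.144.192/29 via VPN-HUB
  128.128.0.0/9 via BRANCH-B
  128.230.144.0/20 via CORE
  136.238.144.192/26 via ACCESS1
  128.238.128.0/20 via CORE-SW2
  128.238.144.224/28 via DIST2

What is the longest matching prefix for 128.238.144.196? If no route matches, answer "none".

Entries matching 128.238.144.196:
  128.128.0.0/9 (128.128.0.0 - 128.255.255.255)
  128.192.0.0/10 (128.192.0.0 - 128.255.255.255)
  128.224.0.0/11 (128.224.0.0 - 128.255.255.255)
  128.224.0.0/12 (128.224.0.0 - 128.239.255.255)
  128.236.0.0/14 (128.236.0.0 - 128.239.255.255)
Most specific is 128.236.0.0/14.

128.236.0.0/14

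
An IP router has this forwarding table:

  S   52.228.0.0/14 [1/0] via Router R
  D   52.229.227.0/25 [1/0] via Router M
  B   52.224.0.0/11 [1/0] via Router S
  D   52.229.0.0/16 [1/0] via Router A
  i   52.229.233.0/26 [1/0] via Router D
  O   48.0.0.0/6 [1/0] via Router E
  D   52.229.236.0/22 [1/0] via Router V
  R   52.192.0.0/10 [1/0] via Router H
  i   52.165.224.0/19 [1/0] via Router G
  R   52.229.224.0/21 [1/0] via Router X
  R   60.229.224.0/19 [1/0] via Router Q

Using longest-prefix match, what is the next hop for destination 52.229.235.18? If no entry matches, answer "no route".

Router A

Routes whose prefix contains 52.229.235.18:
  52.192.0.0/10 (52.192.0.0 - 52.255.255.255) -> Router H
  52.224.0.0/11 (52.224.0.0 - 52.255.255.255) -> Router S
  52.228.0.0/14 (52.228.0.0 - 52.231.255.255) -> Router R
  52.229.0.0/16 (52.229.0.0 - 52.229.255.255) -> Router A
More-specific entries that do NOT match:
  52.229.233.0/26 (52.229.233.0 - 52.229.233.63) does not contain 52.229.235.18
  52.229.227.0/25 (52.229.227.0 - 52.229.227.127) does not contain 52.229.235.18
  52.229.236.0/22 (52.229.236.0 - 52.229.239.255) does not contain 52.229.235.18
  52.229.224.0/21 (52.229.224.0 - 52.229.231.255) does not contain 52.229.235.18
  52.165.224.0/19 (52.165.224.0 - 52.165.255.255) does not contain 52.229.235.18
  60.229.224.0/19 (60.229.224.0 - 60.229.255.255) does not contain 52.229.235.18
Longest matching prefix is /16 -> next hop Router A.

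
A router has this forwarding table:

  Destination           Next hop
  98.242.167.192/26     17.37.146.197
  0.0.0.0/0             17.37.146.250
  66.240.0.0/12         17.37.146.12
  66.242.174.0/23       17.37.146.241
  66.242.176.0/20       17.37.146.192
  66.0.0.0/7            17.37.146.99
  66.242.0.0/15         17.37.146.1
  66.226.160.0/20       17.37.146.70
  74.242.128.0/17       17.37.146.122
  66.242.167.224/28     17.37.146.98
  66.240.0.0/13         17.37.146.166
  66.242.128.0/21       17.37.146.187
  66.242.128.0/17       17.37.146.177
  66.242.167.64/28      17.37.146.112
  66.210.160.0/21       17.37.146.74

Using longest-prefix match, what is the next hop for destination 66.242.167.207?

17.37.146.177

Routes whose prefix contains 66.242.167.207:
  0.0.0.0/0 (default, matches everything) -> 17.37.146.250
  66.0.0.0/7 (66.0.0.0 - 67.255.255.255) -> 17.37.146.99
  66.240.0.0/12 (66.240.0.0 - 66.255.255.255) -> 17.37.146.12
  66.240.0.0/13 (66.240.0.0 - 66.247.255.255) -> 17.37.146.166
  66.242.0.0/15 (66.242.0.0 - 66.243.255.255) -> 17.37.146.1
  66.242.128.0/17 (66.242.128.0 - 66.242.255.255) -> 17.37.146.177
More-specific entries that do NOT match:
  66.242.167.224/28 (66.242.167.224 - 66.242.167.239) does not contain 66.242.167.207
  66.242.167.64/28 (66.242.167.64 - 66.242.167.79) does not contain 66.242.167.207
  98.242.167.192/26 (98.242.167.192 - 98.242.167.255) does not contain 66.242.167.207
  66.242.174.0/23 (66.242.174.0 - 66.242.175.255) does not contain 66.242.167.207
  66.242.128.0/21 (66.242.128.0 - 66.242.135.255) does not contain 66.242.167.207
  66.210.160.0/21 (66.210.160.0 - 66.210.167.255) does not contain 66.242.167.207
  66.242.176.0/20 (66.242.176.0 - 66.242.191.255) does not contain 66.242.167.207
  66.226.160.0/20 (66.226.160.0 - 66.226.175.255) does not contain 66.242.167.207
Longest matching prefix is /17 -> next hop 17.37.146.177.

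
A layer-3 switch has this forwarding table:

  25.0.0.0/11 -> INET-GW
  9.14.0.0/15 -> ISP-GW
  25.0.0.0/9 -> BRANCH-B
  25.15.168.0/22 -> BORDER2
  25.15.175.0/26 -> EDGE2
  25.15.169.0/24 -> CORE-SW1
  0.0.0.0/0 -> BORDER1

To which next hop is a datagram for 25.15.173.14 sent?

INET-GW

Routes whose prefix contains 25.15.173.14:
  0.0.0.0/0 (default, matches everything) -> BORDER1
  25.0.0.0/9 (25.0.0.0 - 25.127.255.255) -> BRANCH-B
  25.0.0.0/11 (25.0.0.0 - 25.31.255.255) -> INET-GW
More-specific entries that do NOT match:
  25.15.175.0/26 (25.15.175.0 - 25.15.175.63) does not contain 25.15.173.14
  25.15.169.0/24 (25.15.169.0 - 25.15.169.255) does not contain 25.15.173.14
  25.15.168.0/22 (25.15.168.0 - 25.15.171.255) does not contain 25.15.173.14
  9.14.0.0/15 (9.14.0.0 - 9.15.255.255) does not contain 25.15.173.14
Longest matching prefix is /11 -> next hop INET-GW.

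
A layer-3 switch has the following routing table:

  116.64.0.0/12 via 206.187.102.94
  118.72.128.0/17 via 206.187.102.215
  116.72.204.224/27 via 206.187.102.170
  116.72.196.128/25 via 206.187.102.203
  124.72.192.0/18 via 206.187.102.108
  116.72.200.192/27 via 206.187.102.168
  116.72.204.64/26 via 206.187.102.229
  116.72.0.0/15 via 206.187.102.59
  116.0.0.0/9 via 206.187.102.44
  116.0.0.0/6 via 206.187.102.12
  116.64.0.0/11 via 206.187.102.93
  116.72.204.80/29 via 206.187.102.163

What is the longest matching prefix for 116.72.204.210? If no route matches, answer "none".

116.72.0.0/15

Entries matching 116.72.204.210:
  116.0.0.0/6 (116.0.0.0 - 119.255.255.255)
  116.0.0.0/9 (116.0.0.0 - 116.127.255.255)
  116.64.0.0/11 (116.64.0.0 - 116.95.255.255)
  116.64.0.0/12 (116.64.0.0 - 116.79.255.255)
  116.72.0.0/15 (116.72.0.0 - 116.73.255.255)
Most specific is 116.72.0.0/15.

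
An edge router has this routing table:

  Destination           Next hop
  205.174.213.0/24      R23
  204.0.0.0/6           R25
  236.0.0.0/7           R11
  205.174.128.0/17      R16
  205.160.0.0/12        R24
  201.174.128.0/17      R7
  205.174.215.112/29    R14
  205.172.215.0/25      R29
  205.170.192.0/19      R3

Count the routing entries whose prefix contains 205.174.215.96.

Prefixes containing 205.174.215.96:
  204.0.0.0/6 (204.0.0.0 - 207.255.255.255)
  205.160.0.0/12 (205.160.0.0 - 205.175.255.255)
  205.174.128.0/17 (205.174.128.0 - 205.174.255.255)
Total matching entries: 3.

3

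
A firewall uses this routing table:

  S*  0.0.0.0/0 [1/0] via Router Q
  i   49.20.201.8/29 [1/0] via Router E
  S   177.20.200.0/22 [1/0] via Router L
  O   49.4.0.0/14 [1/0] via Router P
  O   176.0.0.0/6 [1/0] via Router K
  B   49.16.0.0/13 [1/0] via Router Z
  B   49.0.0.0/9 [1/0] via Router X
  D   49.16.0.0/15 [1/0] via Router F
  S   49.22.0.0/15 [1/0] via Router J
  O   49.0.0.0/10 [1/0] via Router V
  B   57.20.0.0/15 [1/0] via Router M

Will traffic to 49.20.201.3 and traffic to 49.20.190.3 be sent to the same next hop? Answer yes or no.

yes

49.20.201.3: longest match 49.16.0.0/13 -> Router Z
49.20.190.3: longest match 49.16.0.0/13 -> Router Z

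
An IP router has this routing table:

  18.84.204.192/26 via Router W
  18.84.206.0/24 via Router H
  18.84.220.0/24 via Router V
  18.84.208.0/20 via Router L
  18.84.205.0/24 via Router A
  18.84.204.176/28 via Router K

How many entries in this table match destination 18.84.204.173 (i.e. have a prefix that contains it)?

0

No listed prefix contains 18.84.204.173.
Total matching entries: 0.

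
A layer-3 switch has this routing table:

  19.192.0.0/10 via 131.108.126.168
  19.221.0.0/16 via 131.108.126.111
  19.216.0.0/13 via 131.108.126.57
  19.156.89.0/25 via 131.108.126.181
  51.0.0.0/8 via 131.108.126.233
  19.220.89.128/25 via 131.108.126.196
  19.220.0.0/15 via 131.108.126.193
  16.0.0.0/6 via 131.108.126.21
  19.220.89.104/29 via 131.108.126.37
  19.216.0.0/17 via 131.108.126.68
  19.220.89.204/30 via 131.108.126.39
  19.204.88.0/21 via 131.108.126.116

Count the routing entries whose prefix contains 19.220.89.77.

4

Prefixes containing 19.220.89.77:
  16.0.0.0/6 (16.0.0.0 - 19.255.255.255)
  19.192.0.0/10 (19.192.0.0 - 19.255.255.255)
  19.216.0.0/13 (19.216.0.0 - 19.223.255.255)
  19.220.0.0/15 (19.220.0.0 - 19.221.255.255)
Total matching entries: 4.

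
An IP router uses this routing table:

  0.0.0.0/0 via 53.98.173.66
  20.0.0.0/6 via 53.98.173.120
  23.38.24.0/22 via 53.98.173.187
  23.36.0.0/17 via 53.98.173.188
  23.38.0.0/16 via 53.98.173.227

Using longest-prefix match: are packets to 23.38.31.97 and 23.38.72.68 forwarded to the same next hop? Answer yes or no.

23.38.31.97: longest match 23.38.0.0/16 -> 53.98.173.227
23.38.72.68: longest match 23.38.0.0/16 -> 53.98.173.227

yes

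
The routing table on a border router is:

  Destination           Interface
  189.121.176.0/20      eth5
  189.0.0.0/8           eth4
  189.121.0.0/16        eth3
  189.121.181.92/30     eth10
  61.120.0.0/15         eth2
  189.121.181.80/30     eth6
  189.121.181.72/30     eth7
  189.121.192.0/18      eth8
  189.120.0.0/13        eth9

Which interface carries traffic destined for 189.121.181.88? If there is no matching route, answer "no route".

Routes whose prefix contains 189.121.181.88:
  189.0.0.0/8 (189.0.0.0 - 189.255.255.255) -> eth4
  189.120.0.0/13 (189.120.0.0 - 189.127.255.255) -> eth9
  189.121.0.0/16 (189.121.0.0 - 189.121.255.255) -> eth3
  189.121.176.0/20 (189.121.176.0 - 189.121.191.255) -> eth5
More-specific entries that do NOT match:
  189.121.181.92/30 (189.121.181.92 - 189.121.181.95) does not contain 189.121.181.88
  189.121.181.80/30 (189.121.181.80 - 189.121.181.83) does not contain 189.121.181.88
  189.121.181.72/30 (189.121.181.72 - 189.121.181.75) does not contain 189.121.181.88
Longest matching prefix is /20 -> interface eth5.

eth5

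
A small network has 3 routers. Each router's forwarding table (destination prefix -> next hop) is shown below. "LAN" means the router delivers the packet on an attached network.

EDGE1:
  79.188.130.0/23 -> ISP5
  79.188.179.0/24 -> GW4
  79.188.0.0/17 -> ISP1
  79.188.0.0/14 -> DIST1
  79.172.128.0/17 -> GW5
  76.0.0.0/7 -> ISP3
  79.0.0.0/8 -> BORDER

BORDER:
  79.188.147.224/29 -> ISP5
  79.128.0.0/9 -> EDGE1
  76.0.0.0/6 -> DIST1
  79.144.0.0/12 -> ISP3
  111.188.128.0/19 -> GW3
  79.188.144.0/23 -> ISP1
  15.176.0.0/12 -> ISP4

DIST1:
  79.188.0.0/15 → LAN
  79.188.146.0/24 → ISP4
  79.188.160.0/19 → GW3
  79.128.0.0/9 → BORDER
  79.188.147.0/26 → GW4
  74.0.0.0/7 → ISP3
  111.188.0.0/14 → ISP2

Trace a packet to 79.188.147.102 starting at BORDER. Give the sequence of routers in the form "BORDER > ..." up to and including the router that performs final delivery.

BORDER > EDGE1 > DIST1

At BORDER: longest match for 79.188.147.102 is 79.128.0.0/9 -> EDGE1
At EDGE1: longest match for 79.188.147.102 is 79.188.0.0/14 -> DIST1
At DIST1: longest match for 79.188.147.102 is 79.188.0.0/15 -> LAN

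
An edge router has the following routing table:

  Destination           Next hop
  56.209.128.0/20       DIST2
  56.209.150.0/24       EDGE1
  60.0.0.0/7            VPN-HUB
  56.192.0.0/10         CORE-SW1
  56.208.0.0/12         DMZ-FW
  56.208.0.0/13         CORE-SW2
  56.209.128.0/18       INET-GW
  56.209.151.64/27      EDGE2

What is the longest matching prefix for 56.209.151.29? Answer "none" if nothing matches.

56.209.128.0/18

Entries matching 56.209.151.29:
  56.192.0.0/10 (56.192.0.0 - 56.255.255.255)
  56.208.0.0/12 (56.208.0.0 - 56.223.255.255)
  56.208.0.0/13 (56.208.0.0 - 56.215.255.255)
  56.209.128.0/18 (56.209.128.0 - 56.209.191.255)
Most specific is 56.209.128.0/18.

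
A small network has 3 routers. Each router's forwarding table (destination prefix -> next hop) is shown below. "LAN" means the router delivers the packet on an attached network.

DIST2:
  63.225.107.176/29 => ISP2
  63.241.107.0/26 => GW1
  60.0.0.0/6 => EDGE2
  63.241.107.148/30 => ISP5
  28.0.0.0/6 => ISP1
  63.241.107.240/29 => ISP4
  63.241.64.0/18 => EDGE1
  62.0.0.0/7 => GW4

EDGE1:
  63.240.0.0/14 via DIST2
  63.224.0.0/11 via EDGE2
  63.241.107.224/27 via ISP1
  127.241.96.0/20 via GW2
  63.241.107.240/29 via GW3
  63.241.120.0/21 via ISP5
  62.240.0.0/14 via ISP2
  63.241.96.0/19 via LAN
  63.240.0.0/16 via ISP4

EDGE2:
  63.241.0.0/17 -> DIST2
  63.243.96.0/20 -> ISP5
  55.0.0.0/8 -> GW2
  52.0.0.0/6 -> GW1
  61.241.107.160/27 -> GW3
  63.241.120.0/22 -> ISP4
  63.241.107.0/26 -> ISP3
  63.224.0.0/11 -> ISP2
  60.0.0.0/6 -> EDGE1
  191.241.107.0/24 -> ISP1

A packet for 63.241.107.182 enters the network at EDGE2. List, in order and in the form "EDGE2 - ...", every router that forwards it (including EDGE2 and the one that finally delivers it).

At EDGE2: longest match for 63.241.107.182 is 63.241.0.0/17 -> DIST2
At DIST2: longest match for 63.241.107.182 is 63.241.64.0/18 -> EDGE1
At EDGE1: longest match for 63.241.107.182 is 63.241.96.0/19 -> LAN

EDGE2 - DIST2 - EDGE1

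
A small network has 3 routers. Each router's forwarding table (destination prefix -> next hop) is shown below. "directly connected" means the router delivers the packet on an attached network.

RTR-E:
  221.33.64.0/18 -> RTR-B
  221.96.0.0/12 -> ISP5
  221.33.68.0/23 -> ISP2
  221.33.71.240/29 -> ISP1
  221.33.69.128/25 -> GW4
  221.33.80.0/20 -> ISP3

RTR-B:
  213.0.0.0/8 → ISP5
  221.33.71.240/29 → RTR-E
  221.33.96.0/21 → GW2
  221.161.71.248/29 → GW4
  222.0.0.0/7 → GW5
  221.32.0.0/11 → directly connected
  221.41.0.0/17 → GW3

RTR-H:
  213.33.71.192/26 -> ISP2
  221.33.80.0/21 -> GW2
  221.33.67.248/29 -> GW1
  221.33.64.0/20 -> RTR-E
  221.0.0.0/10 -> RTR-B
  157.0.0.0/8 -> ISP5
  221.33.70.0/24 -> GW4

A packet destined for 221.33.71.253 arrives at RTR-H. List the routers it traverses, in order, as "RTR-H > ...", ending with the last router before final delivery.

At RTR-H: longest match for 221.33.71.253 is 221.33.64.0/20 -> RTR-E
At RTR-E: longest match for 221.33.71.253 is 221.33.64.0/18 -> RTR-B
At RTR-B: longest match for 221.33.71.253 is 221.32.0.0/11 -> directly connected

RTR-H > RTR-E > RTR-B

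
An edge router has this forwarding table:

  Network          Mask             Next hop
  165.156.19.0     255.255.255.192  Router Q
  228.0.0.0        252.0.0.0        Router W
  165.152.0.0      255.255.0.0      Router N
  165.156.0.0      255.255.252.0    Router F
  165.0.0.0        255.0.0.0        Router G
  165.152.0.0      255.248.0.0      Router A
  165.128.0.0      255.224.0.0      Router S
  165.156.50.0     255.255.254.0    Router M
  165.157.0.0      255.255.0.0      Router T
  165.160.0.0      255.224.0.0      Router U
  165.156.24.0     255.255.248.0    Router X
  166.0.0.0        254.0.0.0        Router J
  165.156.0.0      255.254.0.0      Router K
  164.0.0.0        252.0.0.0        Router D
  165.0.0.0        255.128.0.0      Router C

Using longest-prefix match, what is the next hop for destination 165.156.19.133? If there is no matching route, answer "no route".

Routes whose prefix contains 165.156.19.133:
  164.0.0.0/6 (164.0.0.0 - 167.255.255.255) -> Router D
  165.0.0.0/8 (165.0.0.0 - 165.255.255.255) -> Router G
  165.128.0.0/11 (165.128.0.0 - 165.159.255.255) -> Router S
  165.152.0.0/13 (165.152.0.0 - 165.159.255.255) -> Router A
  165.156.0.0/15 (165.156.0.0 - 165.157.255.255) -> Router K
More-specific entries that do NOT match:
  165.156.19.0/26 (165.156.19.0 - 165.156.19.63) does not contain 165.156.19.133
  165.156.50.0/23 (165.156.50.0 - 165.156.51.255) does not contain 165.156.19.133
  165.156.0.0/22 (165.156.0.0 - 165.156.3.255) does not contain 165.156.19.133
  165.156.24.0/21 (165.156.24.0 - 165.156.31.255) does not contain 165.156.19.133
  165.152.0.0/16 (165.152.0.0 - 165.152.255.255) does not contain 165.156.19.133
  165.157.0.0/16 (165.157.0.0 - 165.157.255.255) does not contain 165.156.19.133
Longest matching prefix is /15 -> next hop Router K.

Router K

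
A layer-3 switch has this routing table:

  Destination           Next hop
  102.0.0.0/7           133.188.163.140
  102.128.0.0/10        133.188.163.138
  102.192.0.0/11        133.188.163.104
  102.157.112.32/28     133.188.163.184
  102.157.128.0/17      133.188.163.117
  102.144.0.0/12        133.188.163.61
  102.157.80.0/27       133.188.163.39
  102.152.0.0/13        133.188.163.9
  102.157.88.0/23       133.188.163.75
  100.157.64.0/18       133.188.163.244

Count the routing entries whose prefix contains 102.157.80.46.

Prefixes containing 102.157.80.46:
  102.0.0.0/7 (102.0.0.0 - 103.255.255.255)
  102.128.0.0/10 (102.128.0.0 - 102.191.255.255)
  102.144.0.0/12 (102.144.0.0 - 102.159.255.255)
  102.152.0.0/13 (102.152.0.0 - 102.159.255.255)
Total matching entries: 4.

4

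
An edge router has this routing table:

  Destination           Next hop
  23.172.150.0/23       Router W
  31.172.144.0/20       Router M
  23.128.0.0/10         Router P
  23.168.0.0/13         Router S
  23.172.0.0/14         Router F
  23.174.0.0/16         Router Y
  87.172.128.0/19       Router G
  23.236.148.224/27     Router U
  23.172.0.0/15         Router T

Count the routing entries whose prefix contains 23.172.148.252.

Prefixes containing 23.172.148.252:
  23.128.0.0/10 (23.128.0.0 - 23.191.255.255)
  23.168.0.0/13 (23.168.0.0 - 23.175.255.255)
  23.172.0.0/14 (23.172.0.0 - 23.175.255.255)
  23.172.0.0/15 (23.172.0.0 - 23.173.255.255)
Total matching entries: 4.

4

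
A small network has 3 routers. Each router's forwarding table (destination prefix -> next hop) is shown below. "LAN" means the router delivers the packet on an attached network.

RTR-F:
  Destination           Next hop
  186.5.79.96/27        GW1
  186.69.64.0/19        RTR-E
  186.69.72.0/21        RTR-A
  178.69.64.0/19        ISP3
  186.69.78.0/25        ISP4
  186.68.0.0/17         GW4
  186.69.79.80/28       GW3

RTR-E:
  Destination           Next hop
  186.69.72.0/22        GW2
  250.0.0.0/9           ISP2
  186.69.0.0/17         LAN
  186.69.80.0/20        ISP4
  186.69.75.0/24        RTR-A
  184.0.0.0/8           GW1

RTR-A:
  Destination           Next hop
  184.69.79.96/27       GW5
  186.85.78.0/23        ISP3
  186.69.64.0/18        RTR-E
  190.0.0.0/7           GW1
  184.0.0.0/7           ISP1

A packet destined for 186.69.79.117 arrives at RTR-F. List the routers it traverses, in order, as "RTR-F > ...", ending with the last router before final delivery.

RTR-F > RTR-A > RTR-E

At RTR-F: longest match for 186.69.79.117 is 186.69.72.0/21 -> RTR-A
At RTR-A: longest match for 186.69.79.117 is 186.69.64.0/18 -> RTR-E
At RTR-E: longest match for 186.69.79.117 is 186.69.0.0/17 -> LAN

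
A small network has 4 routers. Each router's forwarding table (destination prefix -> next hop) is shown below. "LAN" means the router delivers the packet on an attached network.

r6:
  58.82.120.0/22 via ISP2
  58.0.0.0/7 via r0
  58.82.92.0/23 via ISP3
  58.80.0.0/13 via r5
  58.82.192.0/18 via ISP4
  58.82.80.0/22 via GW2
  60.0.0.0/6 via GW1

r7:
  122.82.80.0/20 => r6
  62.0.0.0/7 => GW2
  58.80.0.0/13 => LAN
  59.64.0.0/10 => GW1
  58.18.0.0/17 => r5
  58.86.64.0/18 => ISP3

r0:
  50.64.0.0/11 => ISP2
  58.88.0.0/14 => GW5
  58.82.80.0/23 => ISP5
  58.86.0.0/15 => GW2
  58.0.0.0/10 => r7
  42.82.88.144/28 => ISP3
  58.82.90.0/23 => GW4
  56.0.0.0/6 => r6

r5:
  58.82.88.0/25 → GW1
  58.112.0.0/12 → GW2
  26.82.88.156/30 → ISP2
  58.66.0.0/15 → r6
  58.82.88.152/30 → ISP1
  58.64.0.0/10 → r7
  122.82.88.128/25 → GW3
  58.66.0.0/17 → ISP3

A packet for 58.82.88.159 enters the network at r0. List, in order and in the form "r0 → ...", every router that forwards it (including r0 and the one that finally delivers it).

At r0: longest match for 58.82.88.159 is 56.0.0.0/6 -> r6
At r6: longest match for 58.82.88.159 is 58.80.0.0/13 -> r5
At r5: longest match for 58.82.88.159 is 58.64.0.0/10 -> r7
At r7: longest match for 58.82.88.159 is 58.80.0.0/13 -> LAN

r0 → r6 → r5 → r7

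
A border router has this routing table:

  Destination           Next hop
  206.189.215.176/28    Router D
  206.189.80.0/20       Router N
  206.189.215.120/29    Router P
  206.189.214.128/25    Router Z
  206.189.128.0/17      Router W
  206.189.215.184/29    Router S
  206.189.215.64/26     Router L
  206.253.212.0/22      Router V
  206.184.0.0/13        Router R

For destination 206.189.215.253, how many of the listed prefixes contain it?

2

Prefixes containing 206.189.215.253:
  206.184.0.0/13 (206.184.0.0 - 206.191.255.255)
  206.189.128.0/17 (206.189.128.0 - 206.189.255.255)
Total matching entries: 2.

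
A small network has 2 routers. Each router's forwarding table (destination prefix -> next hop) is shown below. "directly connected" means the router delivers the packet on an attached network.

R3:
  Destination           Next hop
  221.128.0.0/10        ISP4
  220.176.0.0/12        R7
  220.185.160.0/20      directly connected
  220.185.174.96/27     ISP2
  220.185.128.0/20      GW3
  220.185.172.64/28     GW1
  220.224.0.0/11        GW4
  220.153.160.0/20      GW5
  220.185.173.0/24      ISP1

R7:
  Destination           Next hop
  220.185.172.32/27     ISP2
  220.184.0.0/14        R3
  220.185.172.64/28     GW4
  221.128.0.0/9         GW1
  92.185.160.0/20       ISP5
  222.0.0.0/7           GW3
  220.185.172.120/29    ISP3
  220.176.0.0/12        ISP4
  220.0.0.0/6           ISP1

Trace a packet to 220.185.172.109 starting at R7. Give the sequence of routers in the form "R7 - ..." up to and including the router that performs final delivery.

R7 - R3

At R7: longest match for 220.185.172.109 is 220.184.0.0/14 -> R3
At R3: longest match for 220.185.172.109 is 220.185.160.0/20 -> directly connected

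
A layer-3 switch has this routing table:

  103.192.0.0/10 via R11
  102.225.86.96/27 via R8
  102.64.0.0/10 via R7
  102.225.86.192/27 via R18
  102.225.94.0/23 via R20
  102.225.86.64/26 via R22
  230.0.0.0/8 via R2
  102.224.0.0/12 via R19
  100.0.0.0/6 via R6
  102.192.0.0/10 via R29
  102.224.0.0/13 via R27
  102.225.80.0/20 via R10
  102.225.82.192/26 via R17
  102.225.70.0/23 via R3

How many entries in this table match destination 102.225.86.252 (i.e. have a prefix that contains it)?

Prefixes containing 102.225.86.252:
  100.0.0.0/6 (100.0.0.0 - 103.255.255.255)
  102.192.0.0/10 (102.192.0.0 - 102.255.255.255)
  102.224.0.0/12 (102.224.0.0 - 102.239.255.255)
  102.224.0.0/13 (102.224.0.0 - 102.231.255.255)
  102.225.80.0/20 (102.225.80.0 - 102.225.95.255)
Total matching entries: 5.

5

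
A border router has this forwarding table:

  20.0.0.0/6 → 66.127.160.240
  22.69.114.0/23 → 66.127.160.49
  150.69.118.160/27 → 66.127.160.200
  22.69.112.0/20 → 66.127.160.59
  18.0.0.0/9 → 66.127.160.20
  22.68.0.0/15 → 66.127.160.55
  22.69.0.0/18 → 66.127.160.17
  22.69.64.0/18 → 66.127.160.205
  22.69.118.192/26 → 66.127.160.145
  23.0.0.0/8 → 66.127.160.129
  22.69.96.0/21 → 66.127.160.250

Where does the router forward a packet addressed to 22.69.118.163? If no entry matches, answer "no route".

66.127.160.59

Routes whose prefix contains 22.69.118.163:
  20.0.0.0/6 (20.0.0.0 - 23.255.255.255) -> 66.127.160.240
  22.68.0.0/15 (22.68.0.0 - 22.69.255.255) -> 66.127.160.55
  22.69.64.0/18 (22.69.64.0 - 22.69.127.255) -> 66.127.160.205
  22.69.112.0/20 (22.69.112.0 - 22.69.127.255) -> 66.127.160.59
More-specific entries that do NOT match:
  150.69.118.160/27 (150.69.118.160 - 150.69.118.191) does not contain 22.69.118.163
  22.69.118.192/26 (22.69.118.192 - 22.69.118.255) does not contain 22.69.118.163
  22.69.114.0/23 (22.69.114.0 - 22.69.115.255) does not contain 22.69.118.163
  22.69.96.0/21 (22.69.96.0 - 22.69.103.255) does not contain 22.69.118.163
Longest matching prefix is /20 -> next hop 66.127.160.59.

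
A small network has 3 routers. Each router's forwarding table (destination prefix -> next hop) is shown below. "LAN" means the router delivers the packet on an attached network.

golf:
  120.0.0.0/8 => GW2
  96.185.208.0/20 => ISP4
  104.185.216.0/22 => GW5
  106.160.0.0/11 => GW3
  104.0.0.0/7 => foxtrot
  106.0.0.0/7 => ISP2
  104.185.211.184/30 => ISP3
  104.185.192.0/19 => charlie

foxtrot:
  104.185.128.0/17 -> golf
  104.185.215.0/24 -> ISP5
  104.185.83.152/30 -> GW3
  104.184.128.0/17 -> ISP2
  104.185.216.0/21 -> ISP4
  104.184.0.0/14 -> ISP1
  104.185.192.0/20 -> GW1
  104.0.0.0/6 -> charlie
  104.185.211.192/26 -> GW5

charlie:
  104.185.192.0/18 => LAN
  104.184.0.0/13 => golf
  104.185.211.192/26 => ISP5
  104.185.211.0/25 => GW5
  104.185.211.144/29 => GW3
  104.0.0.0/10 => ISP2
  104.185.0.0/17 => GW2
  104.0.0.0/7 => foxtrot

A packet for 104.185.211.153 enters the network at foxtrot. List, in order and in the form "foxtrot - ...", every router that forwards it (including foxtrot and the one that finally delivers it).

foxtrot - golf - charlie

At foxtrot: longest match for 104.185.211.153 is 104.185.128.0/17 -> golf
At golf: longest match for 104.185.211.153 is 104.185.192.0/19 -> charlie
At charlie: longest match for 104.185.211.153 is 104.185.192.0/18 -> LAN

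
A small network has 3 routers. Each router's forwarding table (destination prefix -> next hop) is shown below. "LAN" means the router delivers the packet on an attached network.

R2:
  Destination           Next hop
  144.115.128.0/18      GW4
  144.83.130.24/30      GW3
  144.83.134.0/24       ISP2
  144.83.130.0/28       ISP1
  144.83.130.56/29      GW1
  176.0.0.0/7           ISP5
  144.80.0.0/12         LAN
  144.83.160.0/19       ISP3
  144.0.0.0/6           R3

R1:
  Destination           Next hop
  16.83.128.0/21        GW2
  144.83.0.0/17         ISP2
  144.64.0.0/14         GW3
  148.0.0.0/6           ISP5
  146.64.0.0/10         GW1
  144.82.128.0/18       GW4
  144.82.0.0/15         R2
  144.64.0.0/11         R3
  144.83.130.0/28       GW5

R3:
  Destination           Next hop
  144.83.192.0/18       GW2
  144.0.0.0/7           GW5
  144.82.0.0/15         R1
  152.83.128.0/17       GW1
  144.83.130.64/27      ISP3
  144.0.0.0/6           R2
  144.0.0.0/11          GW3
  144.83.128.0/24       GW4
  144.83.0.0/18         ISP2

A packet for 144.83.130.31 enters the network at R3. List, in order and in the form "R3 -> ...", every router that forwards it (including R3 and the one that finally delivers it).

At R3: longest match for 144.83.130.31 is 144.82.0.0/15 -> R1
At R1: longest match for 144.83.130.31 is 144.82.0.0/15 -> R2
At R2: longest match for 144.83.130.31 is 144.80.0.0/12 -> LAN

R3 -> R1 -> R2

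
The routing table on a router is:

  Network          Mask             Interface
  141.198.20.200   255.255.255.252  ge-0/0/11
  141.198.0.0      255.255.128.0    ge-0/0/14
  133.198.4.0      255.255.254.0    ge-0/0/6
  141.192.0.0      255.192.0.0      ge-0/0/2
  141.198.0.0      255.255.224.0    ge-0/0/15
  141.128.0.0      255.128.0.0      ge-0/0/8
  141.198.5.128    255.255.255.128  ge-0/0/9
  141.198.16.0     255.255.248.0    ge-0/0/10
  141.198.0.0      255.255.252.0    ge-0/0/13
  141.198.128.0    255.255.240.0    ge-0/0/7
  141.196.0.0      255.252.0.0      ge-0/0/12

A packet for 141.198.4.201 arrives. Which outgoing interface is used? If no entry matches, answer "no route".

ge-0/0/15

Routes whose prefix contains 141.198.4.201:
  141.128.0.0/9 (141.128.0.0 - 141.255.255.255) -> ge-0/0/8
  141.192.0.0/10 (141.192.0.0 - 141.255.255.255) -> ge-0/0/2
  141.196.0.0/14 (141.196.0.0 - 141.199.255.255) -> ge-0/0/12
  141.198.0.0/17 (141.198.0.0 - 141.198.127.255) -> ge-0/0/14
  141.198.0.0/19 (141.198.0.0 - 141.198.31.255) -> ge-0/0/15
More-specific entries that do NOT match:
  141.198.20.200/30 (141.198.20.200 - 141.198.20.203) does not contain 141.198.4.201
  141.198.5.128/25 (141.198.5.128 - 141.198.5.255) does not contain 141.198.4.201
  133.198.4.0/23 (133.198.4.0 - 133.198.5.255) does not contain 141.198.4.201
  141.198.0.0/22 (141.198.0.0 - 141.198.3.255) does not contain 141.198.4.201
  141.198.16.0/21 (141.198.16.0 - 141.198.23.255) does not contain 141.198.4.201
  141.198.128.0/20 (141.198.128.0 - 141.198.143.255) does not contain 141.198.4.201
Longest matching prefix is /19 -> interface ge-0/0/15.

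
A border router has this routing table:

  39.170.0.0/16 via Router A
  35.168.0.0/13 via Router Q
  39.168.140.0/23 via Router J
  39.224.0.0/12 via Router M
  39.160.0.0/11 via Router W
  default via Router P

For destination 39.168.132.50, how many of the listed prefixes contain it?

Prefixes containing 39.168.132.50:
  0.0.0.0/0 (default, matches everything)
  39.160.0.0/11 (39.160.0.0 - 39.191.255.255)
Total matching entries: 2.

2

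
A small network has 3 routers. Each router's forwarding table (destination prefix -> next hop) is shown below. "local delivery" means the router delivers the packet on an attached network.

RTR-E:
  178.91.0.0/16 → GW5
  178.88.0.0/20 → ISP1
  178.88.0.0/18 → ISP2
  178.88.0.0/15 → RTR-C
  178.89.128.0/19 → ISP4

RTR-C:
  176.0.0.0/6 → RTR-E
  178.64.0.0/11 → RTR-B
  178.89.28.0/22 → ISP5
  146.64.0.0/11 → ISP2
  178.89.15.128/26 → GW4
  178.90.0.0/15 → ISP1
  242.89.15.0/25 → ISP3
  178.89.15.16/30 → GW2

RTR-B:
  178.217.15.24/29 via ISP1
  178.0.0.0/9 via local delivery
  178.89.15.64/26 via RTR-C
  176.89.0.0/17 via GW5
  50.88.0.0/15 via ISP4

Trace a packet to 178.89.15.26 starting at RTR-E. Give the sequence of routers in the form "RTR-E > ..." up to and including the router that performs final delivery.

RTR-E > RTR-C > RTR-B

At RTR-E: longest match for 178.89.15.26 is 178.88.0.0/15 -> RTR-C
At RTR-C: longest match for 178.89.15.26 is 178.64.0.0/11 -> RTR-B
At RTR-B: longest match for 178.89.15.26 is 178.0.0.0/9 -> local delivery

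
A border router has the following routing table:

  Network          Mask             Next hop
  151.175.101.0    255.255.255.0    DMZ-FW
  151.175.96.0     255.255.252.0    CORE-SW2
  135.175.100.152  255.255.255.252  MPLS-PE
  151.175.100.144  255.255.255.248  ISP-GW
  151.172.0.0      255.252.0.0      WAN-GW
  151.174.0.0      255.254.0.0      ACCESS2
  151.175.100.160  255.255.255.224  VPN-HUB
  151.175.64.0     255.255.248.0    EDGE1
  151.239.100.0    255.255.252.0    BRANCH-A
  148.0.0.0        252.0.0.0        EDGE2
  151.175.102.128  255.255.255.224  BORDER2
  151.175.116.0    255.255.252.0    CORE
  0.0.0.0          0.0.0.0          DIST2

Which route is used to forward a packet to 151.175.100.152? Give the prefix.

151.174.0.0/15

Entries matching 151.175.100.152:
  0.0.0.0/0 (default, matches everything)
  148.0.0.0/6 (148.0.0.0 - 151.255.255.255)
  151.172.0.0/14 (151.172.0.0 - 151.175.255.255)
  151.174.0.0/15 (151.174.0.0 - 151.175.255.255)
Most specific is 151.174.0.0/15.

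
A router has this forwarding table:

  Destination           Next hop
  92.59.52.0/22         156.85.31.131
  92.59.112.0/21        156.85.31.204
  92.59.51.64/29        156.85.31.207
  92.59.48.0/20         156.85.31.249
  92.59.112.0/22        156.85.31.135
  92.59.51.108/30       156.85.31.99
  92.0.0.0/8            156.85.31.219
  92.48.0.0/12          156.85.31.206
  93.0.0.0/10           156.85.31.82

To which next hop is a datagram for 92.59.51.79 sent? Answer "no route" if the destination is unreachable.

156.85.31.249

Routes whose prefix contains 92.59.51.79:
  92.0.0.0/8 (92.0.0.0 - 92.255.255.255) -> 156.85.31.219
  92.48.0.0/12 (92.48.0.0 - 92.63.255.255) -> 156.85.31.206
  92.59.48.0/20 (92.59.48.0 - 92.59.63.255) -> 156.85.31.249
More-specific entries that do NOT match:
  92.59.51.108/30 (92.59.51.108 - 92.59.51.111) does not contain 92.59.51.79
  92.59.51.64/29 (92.59.51.64 - 92.59.51.71) does not contain 92.59.51.79
  92.59.52.0/22 (92.59.52.0 - 92.59.55.255) does not contain 92.59.51.79
  92.59.112.0/22 (92.59.112.0 - 92.59.115.255) does not contain 92.59.51.79
  92.59.112.0/21 (92.59.112.0 - 92.59.119.255) does not contain 92.59.51.79
Longest matching prefix is /20 -> next hop 156.85.31.249.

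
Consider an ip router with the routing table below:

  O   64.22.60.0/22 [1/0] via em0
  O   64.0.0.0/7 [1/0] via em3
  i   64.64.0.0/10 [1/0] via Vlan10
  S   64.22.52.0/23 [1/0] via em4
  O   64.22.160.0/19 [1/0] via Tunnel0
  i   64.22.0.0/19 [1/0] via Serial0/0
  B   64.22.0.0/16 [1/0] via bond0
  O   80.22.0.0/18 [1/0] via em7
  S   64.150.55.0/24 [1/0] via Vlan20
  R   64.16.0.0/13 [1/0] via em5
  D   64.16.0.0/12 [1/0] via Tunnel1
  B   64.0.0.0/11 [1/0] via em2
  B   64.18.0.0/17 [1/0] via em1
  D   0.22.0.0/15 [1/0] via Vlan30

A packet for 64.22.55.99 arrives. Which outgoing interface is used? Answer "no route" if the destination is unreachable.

Routes whose prefix contains 64.22.55.99:
  64.0.0.0/7 (64.0.0.0 - 65.255.255.255) -> em3
  64.0.0.0/11 (64.0.0.0 - 64.31.255.255) -> em2
  64.16.0.0/12 (64.16.0.0 - 64.31.255.255) -> Tunnel1
  64.16.0.0/13 (64.16.0.0 - 64.23.255.255) -> em5
  64.22.0.0/16 (64.22.0.0 - 64.22.255.255) -> bond0
More-specific entries that do NOT match:
  64.150.55.0/24 (64.150.55.0 - 64.150.55.255) does not contain 64.22.55.99
  64.22.52.0/23 (64.22.52.0 - 64.22.53.255) does not contain 64.22.55.99
  64.22.60.0/22 (64.22.60.0 - 64.22.63.255) does not contain 64.22.55.99
  64.22.160.0/19 (64.22.160.0 - 64.22.191.255) does not contain 64.22.55.99
  64.22.0.0/19 (64.22.0.0 - 64.22.31.255) does not contain 64.22.55.99
  80.22.0.0/18 (80.22.0.0 - 80.22.63.255) does not contain 64.22.55.99
  64.18.0.0/17 (64.18.0.0 - 64.18.127.255) does not contain 64.22.55.99
Longest matching prefix is /16 -> interface bond0.

bond0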